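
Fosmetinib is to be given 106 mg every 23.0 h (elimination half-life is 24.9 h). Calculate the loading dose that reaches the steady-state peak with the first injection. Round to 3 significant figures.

k = ln 2 / 24.9 = 0.02784 h⁻¹
Accumulation ratio R = 1 / (1 − e^(−kτ)) = 1 / (1 − e^(−0.02784×23.0)) = 1 / (1 − 0.5272) = 2.115
Loading dose = maintenance dose × R = 106 × 2.115 ≈ 224 mg

224 mg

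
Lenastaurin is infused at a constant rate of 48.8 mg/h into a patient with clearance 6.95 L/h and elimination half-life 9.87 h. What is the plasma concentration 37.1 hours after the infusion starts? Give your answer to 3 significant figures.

6.50 mg/L

Css = rate / CL = 48.8 / 6.95 = 7.022 mg/L
k = ln 2 / 9.87 = 0.07023 h⁻¹
C(t) = Css (1 − e^(−kt)) = 7.022 × (1 − e^(−2.605)) = 7.022 × 0.9261 ≈ 6.50 mg/L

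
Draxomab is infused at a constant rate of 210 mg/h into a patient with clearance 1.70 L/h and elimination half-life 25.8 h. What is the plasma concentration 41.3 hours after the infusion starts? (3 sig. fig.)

Css = rate / CL = 210 / 1.70 = 123.5 mg/L
k = ln 2 / 25.8 = 0.02687 h⁻¹
C(t) = Css (1 − e^(−kt)) = 123.5 × (1 − e^(−1.110)) = 123.5 × 0.6703 ≈ 82.8 mg/L

82.8 mg/L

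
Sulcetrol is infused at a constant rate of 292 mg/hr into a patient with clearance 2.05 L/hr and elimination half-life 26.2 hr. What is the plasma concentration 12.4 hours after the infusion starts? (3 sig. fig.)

39.8 mg/L

Css = rate / CL = 292 / 2.05 = 142.4 mg/L
k = ln 2 / 26.2 = 0.02646 hr⁻¹
C(t) = Css (1 − e^(−kt)) = 142.4 × (1 − e^(−0.3281)) = 142.4 × 0.2797 ≈ 39.8 mg/L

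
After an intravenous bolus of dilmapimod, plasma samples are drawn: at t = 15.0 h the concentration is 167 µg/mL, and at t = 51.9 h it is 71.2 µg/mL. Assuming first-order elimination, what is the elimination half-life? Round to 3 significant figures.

30.0 hours

k = ln(C₁/C₂) / (t₂ − t₁) = ln(167/71.2) / (51.9 − 15.0)
  = 0.8525 / 36.90 = 0.02310 h⁻¹
t½ = ln 2 / k = ln 2 / 0.02310 ≈ 30.0 hours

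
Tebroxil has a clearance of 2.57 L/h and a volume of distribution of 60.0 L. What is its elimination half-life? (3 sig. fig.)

k = CL / V = 2.57 / 60.0 = 0.04283 h⁻¹
t½ = ln 2 / k = ln 2 / 0.04283 ≈ 16.2 hours

16.2 hours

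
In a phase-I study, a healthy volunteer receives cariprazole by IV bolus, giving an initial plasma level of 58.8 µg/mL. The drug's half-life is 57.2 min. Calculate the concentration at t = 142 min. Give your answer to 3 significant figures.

10.5 µg/mL

k = ln 2 / 57.2 = 0.01212 min⁻¹
142 min is 2.483 half-lives, so C = 58.8 × (1/2)^2.483 = 58.8 × 0.1789 ≈ 10.5 µg/mL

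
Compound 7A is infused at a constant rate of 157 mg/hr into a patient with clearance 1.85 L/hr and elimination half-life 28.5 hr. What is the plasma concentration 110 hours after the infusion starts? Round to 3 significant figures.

Css = rate / CL = 157 / 1.85 = 84.86 mg/L
k = ln 2 / 28.5 = 0.02432 hr⁻¹
C(t) = Css (1 − e^(−kt)) = 84.86 × (1 − e^(−2.675)) = 84.86 × 0.9311 ≈ 79.0 mg/L

79.0 mg/L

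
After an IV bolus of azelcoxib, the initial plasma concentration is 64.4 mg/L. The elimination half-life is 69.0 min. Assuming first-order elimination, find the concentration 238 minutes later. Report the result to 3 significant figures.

5.90 mg/L

k = ln 2 / 69.0 = 0.01005 min⁻¹
C(t) = C₀ e^(−kt) = 64.4 × e^(−0.01005 × 238) = 64.4 × e^(−2.391) = 64.4 × 0.09155 ≈ 5.90 mg/L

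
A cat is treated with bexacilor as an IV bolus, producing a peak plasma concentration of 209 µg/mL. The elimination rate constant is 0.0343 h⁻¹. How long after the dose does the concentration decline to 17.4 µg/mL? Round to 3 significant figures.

C(t) = C₀ e^(−kt)  ⇒  t = ln(C₀/C) / k
t = ln(209/17.4) / 0.03430 = 2.486 / 0.03430 ≈ 72.5 hours

72.5 hours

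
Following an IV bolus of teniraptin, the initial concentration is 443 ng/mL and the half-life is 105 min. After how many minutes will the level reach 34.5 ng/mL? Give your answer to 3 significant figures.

387 minutes

k = ln 2 / 105 = 0.006601 min⁻¹
C(t) = C₀ e^(−kt)  ⇒  t = ln(C₀/C) / k
t = ln(443/34.5) / 0.006601 = 2.553 / 0.006601 ≈ 387 minutes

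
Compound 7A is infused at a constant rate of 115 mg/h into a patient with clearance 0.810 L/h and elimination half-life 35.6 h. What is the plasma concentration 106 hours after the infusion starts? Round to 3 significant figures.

124 mg/L

Css = rate / CL = 115 / 0.810 = 142.0 mg/L
k = ln 2 / 35.6 = 0.01947 h⁻¹
C(t) = Css (1 − e^(−kt)) = 142.0 × (1 − e^(−2.064)) = 142.0 × 0.8730 ≈ 124 mg/L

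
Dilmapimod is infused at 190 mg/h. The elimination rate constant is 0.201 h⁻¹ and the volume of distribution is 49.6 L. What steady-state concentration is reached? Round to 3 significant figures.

19.1 µg/mL

CL = k · V = 0.201 × 49.6 = 9.970 L/h
Css = rate / CL = 190 / 9.970 ≈ 19.1 µg/mL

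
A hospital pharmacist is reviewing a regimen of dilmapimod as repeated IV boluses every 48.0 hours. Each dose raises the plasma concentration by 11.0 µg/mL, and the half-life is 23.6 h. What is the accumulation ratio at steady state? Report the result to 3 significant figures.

k = ln 2 / 23.6 = 0.02937 h⁻¹
Fraction remaining after one interval: e^(−kτ) = e^(−0.02937 × 48.0) = 0.2442
R = 1 / (1 − 0.2442) = 1 / 0.7558 ≈ 1.32

1.32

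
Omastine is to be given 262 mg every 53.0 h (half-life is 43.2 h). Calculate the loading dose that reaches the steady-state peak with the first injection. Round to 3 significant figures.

457 mg

k = ln 2 / 43.2 = 0.01605 h⁻¹
Accumulation ratio R = 1 / (1 − e^(−kτ)) = 1 / (1 − e^(−0.01605×53.0)) = 1 / (1 − 0.4272) = 1.746
Loading dose = maintenance dose × R = 262 × 1.746 ≈ 457 mg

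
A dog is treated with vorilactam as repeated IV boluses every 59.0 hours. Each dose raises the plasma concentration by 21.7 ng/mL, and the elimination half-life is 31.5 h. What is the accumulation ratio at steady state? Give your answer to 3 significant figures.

k = ln 2 / 31.5 = 0.02200 h⁻¹
Fraction remaining after one interval: e^(−kτ) = e^(−0.02200 × 59.0) = 0.2730
R = 1 / (1 − 0.2730) = 1 / 0.7270 ≈ 1.38

1.38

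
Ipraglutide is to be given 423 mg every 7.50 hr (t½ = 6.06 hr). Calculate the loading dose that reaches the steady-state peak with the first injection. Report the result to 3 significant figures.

k = ln 2 / 6.06 = 0.1144 hr⁻¹
Accumulation ratio R = 1 / (1 − e^(−kτ)) = 1 / (1 − e^(−0.1144×7.50)) = 1 / (1 − 0.4241) = 1.736
Loading dose = maintenance dose × R = 423 × 1.736 ≈ 734 mg

734 mg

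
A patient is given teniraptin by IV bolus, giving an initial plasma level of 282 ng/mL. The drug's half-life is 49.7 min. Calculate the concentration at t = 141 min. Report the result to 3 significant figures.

k = ln 2 / 49.7 = 0.01395 min⁻¹
C(t) = C₀ e^(−kt) = 282 × e^(−0.01395 × 141) = 282 × e^(−1.966) = 282 × 0.1399 ≈ 39.5 ng/mL

39.5 ng/mL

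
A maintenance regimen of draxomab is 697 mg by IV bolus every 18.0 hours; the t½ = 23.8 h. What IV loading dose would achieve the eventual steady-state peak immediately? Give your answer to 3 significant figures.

k = ln 2 / 23.8 = 0.02912 h⁻¹
Accumulation ratio R = 1 / (1 − e^(−kτ)) = 1 / (1 − e^(−0.02912×18.0)) = 1 / (1 − 0.5920) = 2.451
Loading dose = maintenance dose × R = 697 × 2.451 ≈ 1710 mg

1710 mg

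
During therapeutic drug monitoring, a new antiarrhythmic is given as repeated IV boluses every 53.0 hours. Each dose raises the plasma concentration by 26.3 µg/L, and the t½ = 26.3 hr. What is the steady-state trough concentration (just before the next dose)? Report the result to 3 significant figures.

k = ln 2 / 26.3 = 0.02636 hr⁻¹
Fraction remaining after one interval: e^(−kτ) = e^(−0.02636 × 53.0) = 0.2474
R = 1 / (1 − 0.2474) = 1.329
Css,max = 26.3 × 1.329 = 34.94 µg/L
Css,min = Css,max × e^(−kτ) = 34.94 × 0.2474 ≈ 8.64 µg/L

8.64 µg/L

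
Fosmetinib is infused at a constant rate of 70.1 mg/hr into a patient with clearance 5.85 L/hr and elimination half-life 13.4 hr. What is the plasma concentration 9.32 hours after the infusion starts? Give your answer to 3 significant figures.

Css = rate / CL = 70.1 / 5.85 = 11.98 mg/L
k = ln 2 / 13.4 = 0.05173 hr⁻¹
C(t) = Css (1 − e^(−kt)) = 11.98 × (1 − e^(−0.4821)) = 11.98 × 0.3825 ≈ 4.58 mg/L

4.58 mg/L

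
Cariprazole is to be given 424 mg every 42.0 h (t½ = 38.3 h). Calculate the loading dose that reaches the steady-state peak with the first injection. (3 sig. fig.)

k = ln 2 / 38.3 = 0.01810 h⁻¹
Accumulation ratio R = 1 / (1 − e^(−kτ)) = 1 / (1 − e^(−0.01810×42.0)) = 1 / (1 − 0.4676) = 1.878
Loading dose = maintenance dose × R = 424 × 1.878 ≈ 796 mg

796 mg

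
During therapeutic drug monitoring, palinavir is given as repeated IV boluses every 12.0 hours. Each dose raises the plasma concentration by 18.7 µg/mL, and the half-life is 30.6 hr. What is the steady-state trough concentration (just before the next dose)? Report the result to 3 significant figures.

59.9 µg/mL

k = ln 2 / 30.6 = 0.02265 hr⁻¹
Fraction remaining after one interval: e^(−kτ) = e^(−0.02265 × 12.0) = 0.7620
R = 1 / (1 − 0.7620) = 4.201
Css,max = 18.7 × 4.201 = 78.57 µg/mL
Css,min = Css,max × e^(−kτ) = 78.57 × 0.7620 ≈ 59.9 µg/mL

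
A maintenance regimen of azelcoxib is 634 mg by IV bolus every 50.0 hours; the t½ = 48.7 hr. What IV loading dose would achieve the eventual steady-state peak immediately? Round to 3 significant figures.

k = ln 2 / 48.7 = 0.01423 hr⁻¹
Accumulation ratio R = 1 / (1 − e^(−kτ)) = 1 / (1 − e^(−0.01423×50.0)) = 1 / (1 − 0.4908) = 1.964
Loading dose = maintenance dose × R = 634 × 1.964 ≈ 1250 mg

1250 mg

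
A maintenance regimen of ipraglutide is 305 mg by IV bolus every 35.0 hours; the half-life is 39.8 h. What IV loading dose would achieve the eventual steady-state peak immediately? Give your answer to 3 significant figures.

668 mg

k = ln 2 / 39.8 = 0.01742 h⁻¹
Accumulation ratio R = 1 / (1 − e^(−kτ)) = 1 / (1 − e^(−0.01742×35.0)) = 1 / (1 − 0.5436) = 2.191
Loading dose = maintenance dose × R = 305 × 2.191 ≈ 668 mg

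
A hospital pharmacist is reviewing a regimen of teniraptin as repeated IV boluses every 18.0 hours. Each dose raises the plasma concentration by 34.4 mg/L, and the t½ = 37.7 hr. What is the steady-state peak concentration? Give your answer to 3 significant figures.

k = ln 2 / 37.7 = 0.01839 hr⁻¹
Fraction remaining after one interval: e^(−kτ) = e^(−0.01839 × 18.0) = 0.7182
R = 1 / (1 − 0.7182) = 3.549
Css,max = 34.4 × 3.549 ≈ 122 mg/L

122 mg/L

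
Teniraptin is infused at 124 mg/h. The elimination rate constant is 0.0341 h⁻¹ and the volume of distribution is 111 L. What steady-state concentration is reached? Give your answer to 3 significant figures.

CL = k · V = 0.0341 × 111 = 3.785 L/h
Css = rate / CL = 124 / 3.785 ≈ 32.8 µg/mL

32.8 µg/mL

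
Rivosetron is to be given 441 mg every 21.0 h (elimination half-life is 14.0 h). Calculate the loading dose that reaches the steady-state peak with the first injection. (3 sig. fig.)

682 mg

k = ln 2 / 14.0 = 0.04951 h⁻¹
Accumulation ratio R = 1 / (1 − e^(−kτ)) = 1 / (1 − e^(−0.04951×21.0)) = 1 / (1 − 0.3536) = 1.547
Loading dose = maintenance dose × R = 441 × 1.547 ≈ 682 mg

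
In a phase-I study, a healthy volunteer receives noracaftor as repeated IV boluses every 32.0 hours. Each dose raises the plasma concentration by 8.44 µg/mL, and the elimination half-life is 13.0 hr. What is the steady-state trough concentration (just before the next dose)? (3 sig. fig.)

k = ln 2 / 13.0 = 0.05332 hr⁻¹
Fraction remaining after one interval: e^(−kτ) = e^(−0.05332 × 32.0) = 0.1816
R = 1 / (1 − 0.1816) = 1.222
Css,max = 8.44 × 1.222 = 10.31 µg/mL
Css,min = Css,max × e^(−kτ) = 10.31 × 0.1816 ≈ 1.87 µg/mL

1.87 µg/mL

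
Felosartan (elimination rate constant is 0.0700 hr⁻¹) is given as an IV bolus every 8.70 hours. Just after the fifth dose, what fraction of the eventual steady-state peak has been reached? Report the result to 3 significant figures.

f_n = 1 − e^(−nkτ) = 1 − e^(−5 × 0.07000 × 8.70) = 1 − e^(−3.045) = 1 − 0.04760 ≈ 0.952

0.952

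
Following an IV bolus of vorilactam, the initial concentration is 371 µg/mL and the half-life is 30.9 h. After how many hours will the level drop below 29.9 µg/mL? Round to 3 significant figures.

k = ln 2 / 30.9 = 0.02243 h⁻¹
C(t) = C₀ e^(−kt)  ⇒  t = ln(C₀/C) / k
t = ln(371/29.9) / 0.02243 = 2.518 / 0.02243 ≈ 112 hours

112 hours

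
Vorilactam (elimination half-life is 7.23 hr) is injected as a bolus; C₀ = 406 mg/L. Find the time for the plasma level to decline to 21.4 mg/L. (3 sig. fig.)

30.7 hours

k = ln 2 / 7.23 = 0.09587 hr⁻¹
C(t) = C₀ e^(−kt)  ⇒  t = ln(C₀/C) / k
t = ln(406/21.4) / 0.09587 = 2.943 / 0.09587 ≈ 30.7 hours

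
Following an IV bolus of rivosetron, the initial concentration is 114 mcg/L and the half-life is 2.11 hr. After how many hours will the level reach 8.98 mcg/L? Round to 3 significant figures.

k = ln 2 / 2.11 = 0.3285 hr⁻¹
C(t) = C₀ e^(−kt)  ⇒  t = ln(C₀/C) / k
t = ln(114/8.98) / 0.3285 = 2.541 / 0.3285 ≈ 7.74 hours

7.74 hours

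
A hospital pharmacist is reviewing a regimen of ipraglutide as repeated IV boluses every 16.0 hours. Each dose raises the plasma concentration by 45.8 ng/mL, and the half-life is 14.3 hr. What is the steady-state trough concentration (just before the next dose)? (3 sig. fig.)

39.1 ng/mL

k = ln 2 / 14.3 = 0.04847 hr⁻¹
Fraction remaining after one interval: e^(−kτ) = e^(−0.04847 × 16.0) = 0.4605
R = 1 / (1 − 0.4605) = 1.853
Css,max = 45.8 × 1.853 = 84.89 ng/mL
Css,min = Css,max × e^(−kτ) = 84.89 × 0.4605 ≈ 39.1 ng/mL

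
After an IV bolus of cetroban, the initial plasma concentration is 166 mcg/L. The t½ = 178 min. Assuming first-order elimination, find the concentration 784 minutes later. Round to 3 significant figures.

7.84 mcg/L

k = ln 2 / 178 = 0.003894 min⁻¹
C(t) = C₀ e^(−kt) = 166 × e^(−0.003894 × 784) = 166 × e^(−3.053) = 166 × 0.04722 ≈ 7.84 mcg/L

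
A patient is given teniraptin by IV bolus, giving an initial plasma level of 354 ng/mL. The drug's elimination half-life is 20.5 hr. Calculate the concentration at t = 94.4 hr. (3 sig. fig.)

k = ln 2 / 20.5 = 0.03381 hr⁻¹
C(t) = C₀ e^(−kt) = 354 × e^(−0.03381 × 94.4) = 354 × e^(−3.192) = 354 × 0.04110 ≈ 14.5 ng/mL

14.5 ng/mL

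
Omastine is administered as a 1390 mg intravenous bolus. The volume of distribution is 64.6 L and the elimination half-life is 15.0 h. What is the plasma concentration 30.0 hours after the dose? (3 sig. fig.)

5.38 mg/L

C₀ = dose / V = 1390 / 64.6 = 21.52 mg/L
k = ln 2 / 15.0 = 0.04621 h⁻¹
C(t) = C₀ e^(−kt) = 21.52 × e^(−0.04621 × 30.0) = 21.52 × e^(−1.386) = 21.52 × 0.2500 ≈ 5.38 mg/L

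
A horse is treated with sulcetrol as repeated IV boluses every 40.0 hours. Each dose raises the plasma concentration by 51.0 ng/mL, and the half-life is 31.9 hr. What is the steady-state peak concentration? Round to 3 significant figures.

k = ln 2 / 31.9 = 0.02173 hr⁻¹
Fraction remaining after one interval: e^(−kτ) = e^(−0.02173 × 40.0) = 0.4193
R = 1 / (1 − 0.4193) = 1.722
Css,max = 51.0 × 1.722 ≈ 87.8 ng/mL

87.8 ng/mL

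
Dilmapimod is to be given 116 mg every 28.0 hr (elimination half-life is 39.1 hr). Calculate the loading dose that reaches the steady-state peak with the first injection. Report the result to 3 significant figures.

k = ln 2 / 39.1 = 0.01773 hr⁻¹
Accumulation ratio R = 1 / (1 − e^(−kτ)) = 1 / (1 − e^(−0.01773×28.0)) = 1 / (1 − 0.6087) = 2.556
Loading dose = maintenance dose × R = 116 × 2.556 ≈ 296 mg

296 mg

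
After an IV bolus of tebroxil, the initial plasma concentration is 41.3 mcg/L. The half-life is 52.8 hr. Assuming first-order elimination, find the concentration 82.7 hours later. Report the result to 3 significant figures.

k = ln 2 / 52.8 = 0.01313 hr⁻¹
82.7 hr is 1.566 half-lives, so C = 41.3 × (1/2)^1.566 = 41.3 × 0.3377 ≈ 13.9 mcg/L

13.9 mcg/L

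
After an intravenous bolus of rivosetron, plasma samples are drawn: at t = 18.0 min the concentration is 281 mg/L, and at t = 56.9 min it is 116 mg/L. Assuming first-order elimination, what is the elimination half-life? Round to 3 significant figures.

k = ln(C₁/C₂) / (t₂ − t₁) = ln(281/116) / (56.9 − 18.0)
  = 0.8848 / 38.90 = 0.02274 min⁻¹
t½ = ln 2 / k = ln 2 / 0.02274 ≈ 30.5 minutes

30.5 minutes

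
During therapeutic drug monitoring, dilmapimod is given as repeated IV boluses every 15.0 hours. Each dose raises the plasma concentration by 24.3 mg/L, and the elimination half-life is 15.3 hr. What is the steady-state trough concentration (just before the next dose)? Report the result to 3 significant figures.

k = ln 2 / 15.3 = 0.04530 hr⁻¹
Fraction remaining after one interval: e^(−kτ) = e^(−0.04530 × 15.0) = 0.5068
R = 1 / (1 − 0.5068) = 2.028
Css,max = 24.3 × 2.028 = 49.27 mg/L
Css,min = Css,max × e^(−kτ) = 49.27 × 0.5068 ≈ 25.0 mg/L

25.0 mg/L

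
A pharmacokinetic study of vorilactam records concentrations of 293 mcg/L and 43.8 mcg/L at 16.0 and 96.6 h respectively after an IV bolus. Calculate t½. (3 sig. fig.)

k = ln(C₁/C₂) / (t₂ − t₁) = ln(293/43.8) / (96.6 − 16.0)
  = 1.901 / 80.60 = 0.02358 h⁻¹
t½ = ln 2 / k = ln 2 / 0.02358 ≈ 29.4 hours

29.4 hours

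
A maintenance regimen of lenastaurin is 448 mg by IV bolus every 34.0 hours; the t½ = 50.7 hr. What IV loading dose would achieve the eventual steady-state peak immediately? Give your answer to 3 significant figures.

1210 mg

k = ln 2 / 50.7 = 0.01367 hr⁻¹
Accumulation ratio R = 1 / (1 − e^(−kτ)) = 1 / (1 − e^(−0.01367×34.0)) = 1 / (1 − 0.6282) = 2.690
Loading dose = maintenance dose × R = 448 × 2.690 ≈ 1210 mg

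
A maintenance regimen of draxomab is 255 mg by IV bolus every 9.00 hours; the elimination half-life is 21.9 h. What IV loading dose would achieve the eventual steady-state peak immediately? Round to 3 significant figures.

k = ln 2 / 21.9 = 0.03165 h⁻¹
Accumulation ratio R = 1 / (1 − e^(−kτ)) = 1 / (1 − e^(−0.03165×9.00)) = 1 / (1 − 0.7521) = 4.034
Loading dose = maintenance dose × R = 255 × 4.034 ≈ 1030 mg

1030 mg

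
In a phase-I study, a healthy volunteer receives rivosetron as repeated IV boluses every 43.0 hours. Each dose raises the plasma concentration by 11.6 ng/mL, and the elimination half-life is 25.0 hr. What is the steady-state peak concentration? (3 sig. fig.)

16.7 ng/mL

k = ln 2 / 25.0 = 0.02773 hr⁻¹
Fraction remaining after one interval: e^(−kτ) = e^(−0.02773 × 43.0) = 0.3035
R = 1 / (1 − 0.3035) = 1.436
Css,max = 11.6 × 1.436 ≈ 16.7 ng/mL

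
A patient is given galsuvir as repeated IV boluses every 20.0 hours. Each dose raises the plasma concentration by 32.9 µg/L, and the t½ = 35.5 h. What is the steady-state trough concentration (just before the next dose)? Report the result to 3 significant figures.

68.9 µg/L

k = ln 2 / 35.5 = 0.01953 h⁻¹
Fraction remaining after one interval: e^(−kτ) = e^(−0.01953 × 20.0) = 0.6767
R = 1 / (1 − 0.6767) = 3.093
Css,max = 32.9 × 3.093 = 101.8 µg/L
Css,min = Css,max × e^(−kτ) = 101.8 × 0.6767 ≈ 68.9 µg/L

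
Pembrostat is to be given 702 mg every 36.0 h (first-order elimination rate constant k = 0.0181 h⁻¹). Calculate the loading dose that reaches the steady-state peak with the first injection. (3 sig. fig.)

Accumulation ratio R = 1 / (1 − e^(−kτ)) = 1 / (1 − e^(−0.01810×36.0)) = 1 / (1 − 0.5212) = 2.089
Loading dose = maintenance dose × R = 702 × 2.089 ≈ 1470 mg

1470 mg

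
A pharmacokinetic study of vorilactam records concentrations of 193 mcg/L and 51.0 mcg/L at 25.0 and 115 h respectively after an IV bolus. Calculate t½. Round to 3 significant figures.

46.9 hours

k = ln(C₁/C₂) / (t₂ − t₁) = ln(193/51.0) / (115 − 25.0)
  = 1.331 / 90.00 = 0.01479 h⁻¹
t½ = ln 2 / k = ln 2 / 0.01479 ≈ 46.9 hours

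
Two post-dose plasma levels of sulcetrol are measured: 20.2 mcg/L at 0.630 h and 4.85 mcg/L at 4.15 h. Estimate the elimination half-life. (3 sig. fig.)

1.71 hours

k = ln(C₁/C₂) / (t₂ − t₁) = ln(20.2/4.85) / (4.15 − 0.630)
  = 1.427 / 3.520 = 0.4053 h⁻¹
t½ = ln 2 / k = ln 2 / 0.4053 ≈ 1.71 hours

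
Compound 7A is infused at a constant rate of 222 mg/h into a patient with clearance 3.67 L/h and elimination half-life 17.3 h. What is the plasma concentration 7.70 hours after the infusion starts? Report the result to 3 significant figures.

Css = rate / CL = 222 / 3.67 = 60.49 mg/L
k = ln 2 / 17.3 = 0.04007 h⁻¹
C(t) = Css (1 − e^(−kt)) = 60.49 × (1 − e^(−0.3085)) = 60.49 × 0.2655 ≈ 16.1 mg/L

16.1 mg/L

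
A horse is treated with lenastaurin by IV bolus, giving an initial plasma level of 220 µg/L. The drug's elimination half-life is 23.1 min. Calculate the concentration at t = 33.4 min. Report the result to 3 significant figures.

80.8 µg/L

k = ln 2 / 23.1 = 0.03001 min⁻¹
C(t) = C₀ e^(−kt) = 220 × e^(−0.03001 × 33.4) = 220 × e^(−1.002) = 220 × 0.3671 ≈ 80.8 µg/L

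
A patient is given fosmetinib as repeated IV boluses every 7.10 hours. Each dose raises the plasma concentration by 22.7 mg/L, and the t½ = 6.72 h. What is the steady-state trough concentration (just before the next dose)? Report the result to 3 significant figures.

k = ln 2 / 6.72 = 0.1031 h⁻¹
Fraction remaining after one interval: e^(−kτ) = e^(−0.1031 × 7.10) = 0.4808
R = 1 / (1 − 0.4808) = 1.926
Css,max = 22.7 × 1.926 = 43.72 mg/L
Css,min = Css,max × e^(−kτ) = 43.72 × 0.4808 ≈ 21.0 mg/L

21.0 mg/L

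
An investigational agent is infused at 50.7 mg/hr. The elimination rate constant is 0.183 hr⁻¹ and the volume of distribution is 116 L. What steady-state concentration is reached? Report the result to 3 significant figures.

2.39 mg/L

CL = k · V = 0.183 × 116 = 21.23 L/hr
Css = rate / CL = 50.7 / 21.23 ≈ 2.39 mg/L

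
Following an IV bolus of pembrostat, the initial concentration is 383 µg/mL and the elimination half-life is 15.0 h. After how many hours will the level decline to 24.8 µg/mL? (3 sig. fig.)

k = ln 2 / 15.0 = 0.04621 h⁻¹
C(t) = C₀ e^(−kt)  ⇒  t = ln(C₀/C) / k
t = ln(383/24.8) / 0.04621 = 2.737 / 0.04621 ≈ 59.2 hours

59.2 hours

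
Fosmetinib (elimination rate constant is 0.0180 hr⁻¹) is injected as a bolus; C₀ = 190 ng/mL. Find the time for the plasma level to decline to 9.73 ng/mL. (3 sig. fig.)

C(t) = C₀ e^(−kt)  ⇒  t = ln(C₀/C) / k
t = ln(190/9.73) / 0.01800 = 2.972 / 0.01800 ≈ 165 hours

165 hours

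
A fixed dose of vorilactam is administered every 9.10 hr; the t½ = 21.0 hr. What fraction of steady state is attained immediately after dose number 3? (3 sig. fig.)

k = ln 2 / 21.0 = 0.03301 hr⁻¹
f_n = 1 − e^(−nkτ) = 1 − e^(−3 × 0.03301 × 9.10) = 1 − e^(−0.9011) = 1 − 0.4061 ≈ 0.594

0.594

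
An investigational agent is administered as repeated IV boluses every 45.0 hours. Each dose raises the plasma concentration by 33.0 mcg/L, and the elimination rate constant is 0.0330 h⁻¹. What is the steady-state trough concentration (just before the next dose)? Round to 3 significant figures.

9.66 mcg/L

Fraction remaining after one interval: e^(−kτ) = e^(−0.03300 × 45.0) = 0.2265
R = 1 / (1 − 0.2265) = 1.293
Css,max = 33.0 × 1.293 = 42.66 mcg/L
Css,min = Css,max × e^(−kτ) = 42.66 × 0.2265 ≈ 9.66 mcg/L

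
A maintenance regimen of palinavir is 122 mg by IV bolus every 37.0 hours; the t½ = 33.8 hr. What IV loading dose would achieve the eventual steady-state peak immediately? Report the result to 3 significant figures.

229 mg

k = ln 2 / 33.8 = 0.02051 hr⁻¹
Accumulation ratio R = 1 / (1 − e^(−kτ)) = 1 / (1 − e^(−0.02051×37.0)) = 1 / (1 − 0.4682) = 1.881
Loading dose = maintenance dose × R = 122 × 1.881 ≈ 229 mg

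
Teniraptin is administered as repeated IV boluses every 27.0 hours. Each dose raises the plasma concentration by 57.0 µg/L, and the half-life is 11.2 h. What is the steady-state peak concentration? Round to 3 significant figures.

70.2 µg/L

k = ln 2 / 11.2 = 0.06189 h⁻¹
Fraction remaining after one interval: e^(−kτ) = e^(−0.06189 × 27.0) = 0.1881
R = 1 / (1 − 0.1881) = 1.232
Css,max = 57.0 × 1.232 ≈ 70.2 µg/L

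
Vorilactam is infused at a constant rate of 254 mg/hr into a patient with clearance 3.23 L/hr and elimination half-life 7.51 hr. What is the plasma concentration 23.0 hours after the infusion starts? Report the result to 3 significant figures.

69.2 µg/mL

Css = rate / CL = 254 / 3.23 = 78.64 µg/mL
k = ln 2 / 7.51 = 0.09230 hr⁻¹
C(t) = Css (1 − e^(−kt)) = 78.64 × (1 − e^(−2.123)) = 78.64 × 0.8803 ≈ 69.2 µg/mL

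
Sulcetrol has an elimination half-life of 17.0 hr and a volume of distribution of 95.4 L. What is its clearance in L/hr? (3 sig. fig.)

k = ln 2 / t½ = ln 2 / 17.0 = 0.04077 hr⁻¹
CL = k · V = 0.04077 × 95.4 ≈ 3.89 L/hr

3.89 L/hr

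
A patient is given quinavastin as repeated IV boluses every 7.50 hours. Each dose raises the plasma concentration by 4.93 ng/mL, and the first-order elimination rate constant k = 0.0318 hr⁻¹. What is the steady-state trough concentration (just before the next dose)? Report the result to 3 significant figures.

18.3 ng/mL

Fraction remaining after one interval: e^(−kτ) = e^(−0.03180 × 7.50) = 0.7878
R = 1 / (1 − 0.7878) = 4.713
Css,max = 4.93 × 4.713 = 23.23 ng/mL
Css,min = Css,max × e^(−kτ) = 23.23 × 0.7878 ≈ 18.3 ng/mL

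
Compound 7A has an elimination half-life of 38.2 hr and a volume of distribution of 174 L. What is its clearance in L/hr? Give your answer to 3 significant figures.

k = ln 2 / t½ = ln 2 / 38.2 = 0.01815 hr⁻¹
CL = k · V = 0.01815 × 174 ≈ 3.16 L/hr

3.16 L/hr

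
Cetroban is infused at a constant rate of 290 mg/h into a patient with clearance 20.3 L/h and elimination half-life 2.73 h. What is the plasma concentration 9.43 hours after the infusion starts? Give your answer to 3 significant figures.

13.0 mg/L

Css = rate / CL = 290 / 20.3 = 14.29 mg/L
k = ln 2 / 2.73 = 0.2539 h⁻¹
C(t) = Css (1 − e^(−kt)) = 14.29 × (1 − e^(−2.394)) = 14.29 × 0.9088 ≈ 13.0 mg/L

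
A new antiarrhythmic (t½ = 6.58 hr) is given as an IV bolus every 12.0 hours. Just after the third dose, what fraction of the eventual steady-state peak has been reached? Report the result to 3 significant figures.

0.977

k = ln 2 / 6.58 = 0.1053 hr⁻¹
f_n = 1 − e^(−nkτ) = 1 − e^(−3 × 0.1053 × 12.0) = 1 − e^(−3.792) = 1 − 0.02254 ≈ 0.977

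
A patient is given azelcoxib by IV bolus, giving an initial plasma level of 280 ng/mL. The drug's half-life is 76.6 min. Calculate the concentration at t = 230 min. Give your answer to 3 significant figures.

34.9 ng/mL

k = ln 2 / 76.6 = 0.009049 min⁻¹
230 min is 3.003 half-lives, so C = 280 × (1/2)^3.003 = 280 × 0.1248 ≈ 34.9 ng/mL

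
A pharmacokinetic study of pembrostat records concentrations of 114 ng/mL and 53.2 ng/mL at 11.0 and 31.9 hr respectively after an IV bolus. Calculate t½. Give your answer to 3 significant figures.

k = ln(C₁/C₂) / (t₂ − t₁) = ln(114/53.2) / (31.9 − 11.0)
  = 0.7621 / 20.90 = 0.03647 hr⁻¹
t½ = ln 2 / k = ln 2 / 0.03647 ≈ 19.0 hours

19.0 hours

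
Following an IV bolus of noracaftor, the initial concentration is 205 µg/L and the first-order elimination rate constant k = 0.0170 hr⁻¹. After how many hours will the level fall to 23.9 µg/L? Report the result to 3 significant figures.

126 hours

C(t) = C₀ e^(−kt)  ⇒  t = ln(C₀/C) / k
t = ln(205/23.9) / 0.01700 = 2.149 / 0.01700 ≈ 126 hours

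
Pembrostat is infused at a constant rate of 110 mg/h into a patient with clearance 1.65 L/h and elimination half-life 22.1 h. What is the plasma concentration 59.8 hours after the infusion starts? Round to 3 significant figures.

56.4 µg/mL

Css = rate / CL = 110 / 1.65 = 66.67 µg/mL
k = ln 2 / 22.1 = 0.03136 h⁻¹
C(t) = Css (1 − e^(−kt)) = 66.67 × (1 − e^(−1.876)) = 66.67 × 0.8467 ≈ 56.4 µg/mL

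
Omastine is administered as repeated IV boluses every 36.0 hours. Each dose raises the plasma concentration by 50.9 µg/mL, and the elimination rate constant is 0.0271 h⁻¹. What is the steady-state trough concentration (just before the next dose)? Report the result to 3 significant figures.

Fraction remaining after one interval: e^(−kτ) = e^(−0.02710 × 36.0) = 0.3770
R = 1 / (1 − 0.3770) = 1.605
Css,max = 50.9 × 1.605 = 81.70 µg/mL
Css,min = Css,max × e^(−kτ) = 81.70 × 0.3770 ≈ 30.8 µg/mL

30.8 µg/mL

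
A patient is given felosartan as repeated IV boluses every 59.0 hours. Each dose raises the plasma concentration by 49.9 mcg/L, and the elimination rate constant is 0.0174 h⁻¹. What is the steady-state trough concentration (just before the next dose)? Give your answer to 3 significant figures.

Fraction remaining after one interval: e^(−kτ) = e^(−0.01740 × 59.0) = 0.3582
R = 1 / (1 − 0.3582) = 1.558
Css,max = 49.9 × 1.558 = 77.75 mcg/L
Css,min = Css,max × e^(−kτ) = 77.75 × 0.3582 ≈ 27.9 mcg/L

27.9 mcg/L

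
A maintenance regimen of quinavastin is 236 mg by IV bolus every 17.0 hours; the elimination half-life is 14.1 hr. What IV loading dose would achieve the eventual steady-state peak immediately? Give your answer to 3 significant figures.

417 mg

k = ln 2 / 14.1 = 0.04916 hr⁻¹
Accumulation ratio R = 1 / (1 − e^(−kτ)) = 1 / (1 − e^(−0.04916×17.0)) = 1 / (1 − 0.4336) = 1.765
Loading dose = maintenance dose × R = 236 × 1.765 ≈ 417 mg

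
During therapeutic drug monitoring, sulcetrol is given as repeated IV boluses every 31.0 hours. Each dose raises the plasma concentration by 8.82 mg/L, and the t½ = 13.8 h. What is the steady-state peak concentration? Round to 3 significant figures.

k = ln 2 / 13.8 = 0.05023 h⁻¹
Fraction remaining after one interval: e^(−kτ) = e^(−0.05023 × 31.0) = 0.2108
R = 1 / (1 − 0.2108) = 1.267
Css,max = 8.82 × 1.267 ≈ 11.2 mg/L

11.2 mg/L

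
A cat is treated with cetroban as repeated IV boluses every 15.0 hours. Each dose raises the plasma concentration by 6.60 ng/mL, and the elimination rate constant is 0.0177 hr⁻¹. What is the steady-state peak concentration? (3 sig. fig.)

28.3 ng/mL

Fraction remaining after one interval: e^(−kτ) = e^(−0.01770 × 15.0) = 0.7668
R = 1 / (1 − 0.7668) = 4.289
Css,max = 6.60 × 4.289 ≈ 28.3 ng/mL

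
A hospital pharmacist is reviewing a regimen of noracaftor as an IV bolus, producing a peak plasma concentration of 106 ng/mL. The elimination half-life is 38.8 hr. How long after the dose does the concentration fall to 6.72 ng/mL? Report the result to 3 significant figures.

154 hours

k = ln 2 / 38.8 = 0.01786 hr⁻¹
C(t) = C₀ e^(−kt)  ⇒  t = ln(C₀/C) / k
t = ln(106/6.72) / 0.01786 = 2.758 / 0.01786 ≈ 154 hours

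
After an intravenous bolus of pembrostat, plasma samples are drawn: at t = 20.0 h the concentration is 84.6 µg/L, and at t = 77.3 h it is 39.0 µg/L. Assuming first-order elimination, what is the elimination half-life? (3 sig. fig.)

51.3 hours

k = ln(C₁/C₂) / (t₂ − t₁) = ln(84.6/39.0) / (77.3 − 20.0)
  = 0.7744 / 57.30 = 0.01351 h⁻¹
t½ = ln 2 / k = ln 2 / 0.01351 ≈ 51.3 hours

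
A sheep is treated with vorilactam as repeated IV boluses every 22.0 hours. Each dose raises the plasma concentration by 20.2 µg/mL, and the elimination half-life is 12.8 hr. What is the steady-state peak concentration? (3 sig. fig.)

k = ln 2 / 12.8 = 0.05415 hr⁻¹
Fraction remaining after one interval: e^(−kτ) = e^(−0.05415 × 22.0) = 0.3038
R = 1 / (1 − 0.3038) = 1.436
Css,max = 20.2 × 1.436 ≈ 29.0 µg/mL

29.0 µg/mL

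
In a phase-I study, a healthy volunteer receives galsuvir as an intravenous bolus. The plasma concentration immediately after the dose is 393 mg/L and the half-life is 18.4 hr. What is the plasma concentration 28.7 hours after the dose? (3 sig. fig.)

133 mg/L

k = ln 2 / 18.4 = 0.03767 hr⁻¹
28.7 hr is 1.560 half-lives, so C = 393 × (1/2)^1.560 = 393 × 0.3392 ≈ 133 mg/L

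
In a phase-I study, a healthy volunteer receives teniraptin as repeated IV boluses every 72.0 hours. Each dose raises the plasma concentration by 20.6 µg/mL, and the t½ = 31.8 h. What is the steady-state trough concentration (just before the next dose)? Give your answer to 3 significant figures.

k = ln 2 / 31.8 = 0.02180 h⁻¹
Fraction remaining after one interval: e^(−kτ) = e^(−0.02180 × 72.0) = 0.2082
R = 1 / (1 − 0.2082) = 1.263
Css,max = 20.6 × 1.263 = 26.02 µg/mL
Css,min = Css,max × e^(−kτ) = 26.02 × 0.2082 ≈ 5.42 µg/mL

5.42 µg/mL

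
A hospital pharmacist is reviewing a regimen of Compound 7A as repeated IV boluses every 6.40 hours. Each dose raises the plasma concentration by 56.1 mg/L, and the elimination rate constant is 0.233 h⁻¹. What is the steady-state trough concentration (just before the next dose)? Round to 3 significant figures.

16.3 mg/L

Fraction remaining after one interval: e^(−kτ) = e^(−0.2330 × 6.40) = 0.2251
R = 1 / (1 − 0.2251) = 1.290
Css,max = 56.1 × 1.290 = 72.40 mg/L
Css,min = Css,max × e^(−kτ) = 72.40 × 0.2251 ≈ 16.3 mg/L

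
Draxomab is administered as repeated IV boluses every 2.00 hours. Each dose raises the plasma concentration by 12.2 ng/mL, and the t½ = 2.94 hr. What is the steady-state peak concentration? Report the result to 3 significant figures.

32.5 ng/mL

k = ln 2 / 2.94 = 0.2358 hr⁻¹
Fraction remaining after one interval: e^(−kτ) = e^(−0.2358 × 2.00) = 0.6240
R = 1 / (1 − 0.6240) = 2.660
Css,max = 12.2 × 2.660 ≈ 32.5 ng/mL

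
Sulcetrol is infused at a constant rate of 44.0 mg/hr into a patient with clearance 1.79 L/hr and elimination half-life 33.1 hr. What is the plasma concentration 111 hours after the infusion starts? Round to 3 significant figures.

22.2 µg/mL

Css = rate / CL = 44.0 / 1.79 = 24.58 µg/mL
k = ln 2 / 33.1 = 0.02094 hr⁻¹
C(t) = Css (1 − e^(−kt)) = 24.58 × (1 − e^(−2.324)) = 24.58 × 0.9022 ≈ 22.2 µg/mL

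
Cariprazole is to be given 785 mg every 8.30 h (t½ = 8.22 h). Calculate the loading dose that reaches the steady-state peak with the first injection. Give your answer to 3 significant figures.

k = ln 2 / 8.22 = 0.08432 h⁻¹
Accumulation ratio R = 1 / (1 − e^(−kτ)) = 1 / (1 − e^(−0.08432×8.30)) = 1 / (1 − 0.4966) = 1.987
Loading dose = maintenance dose × R = 785 × 1.987 ≈ 1560 mg

1560 mg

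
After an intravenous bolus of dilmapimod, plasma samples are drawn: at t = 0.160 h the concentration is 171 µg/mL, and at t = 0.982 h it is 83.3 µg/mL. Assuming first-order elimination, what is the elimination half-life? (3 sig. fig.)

k = ln(C₁/C₂) / (t₂ − t₁) = ln(171/83.3) / (0.982 − 0.160)
  = 0.7192 / 0.8220 = 0.8750 h⁻¹
t½ = ln 2 / k = ln 2 / 0.8750 ≈ 0.792 hours

0.792 hours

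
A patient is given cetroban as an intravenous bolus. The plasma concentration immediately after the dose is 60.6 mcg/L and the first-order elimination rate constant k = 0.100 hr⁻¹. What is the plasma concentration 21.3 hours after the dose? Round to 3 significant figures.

C(t) = C₀ e^(−kt) = 60.6 × e^(−0.1000 × 21.3) = 60.6 × e^(−2.130) = 60.6 × 0.1188 ≈ 7.20 mcg/L

7.20 mcg/L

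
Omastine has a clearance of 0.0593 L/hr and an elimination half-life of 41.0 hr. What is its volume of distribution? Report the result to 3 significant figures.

k = ln 2 / t½ = ln 2 / 41.0 = 0.01691 hr⁻¹
V = CL / k = 0.0593 / 0.01691 ≈ 3.51 L

3.51 L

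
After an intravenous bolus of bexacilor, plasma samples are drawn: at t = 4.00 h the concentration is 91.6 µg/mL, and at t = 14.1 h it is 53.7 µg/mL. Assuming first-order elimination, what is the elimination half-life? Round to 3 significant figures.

k = ln(C₁/C₂) / (t₂ − t₁) = ln(91.6/53.7) / (14.1 − 4.00)
  = 0.5340 / 10.10 = 0.05287 h⁻¹
t½ = ln 2 / k = ln 2 / 0.05287 ≈ 13.1 hours

13.1 hours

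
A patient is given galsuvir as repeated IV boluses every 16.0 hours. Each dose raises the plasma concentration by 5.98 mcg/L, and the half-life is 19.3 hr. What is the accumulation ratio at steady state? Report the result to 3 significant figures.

2.29

k = ln 2 / 19.3 = 0.03591 hr⁻¹
Fraction remaining after one interval: e^(−kτ) = e^(−0.03591 × 16.0) = 0.5629
R = 1 / (1 − 0.5629) = 1 / 0.4371 ≈ 2.29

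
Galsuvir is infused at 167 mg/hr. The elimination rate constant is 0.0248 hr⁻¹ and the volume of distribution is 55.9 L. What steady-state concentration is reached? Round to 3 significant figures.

120 mg/L

CL = k · V = 0.0248 × 55.9 = 1.386 L/hr
Css = rate / CL = 167 / 1.386 ≈ 120 mg/L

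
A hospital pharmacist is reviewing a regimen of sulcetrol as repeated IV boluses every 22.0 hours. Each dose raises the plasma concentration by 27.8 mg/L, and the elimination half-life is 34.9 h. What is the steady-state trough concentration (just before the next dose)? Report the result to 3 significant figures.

50.7 mg/L

k = ln 2 / 34.9 = 0.01986 h⁻¹
Fraction remaining after one interval: e^(−kτ) = e^(−0.01986 × 22.0) = 0.6460
R = 1 / (1 − 0.6460) = 2.825
Css,max = 27.8 × 2.825 = 78.53 mg/L
Css,min = Css,max × e^(−kτ) = 78.53 × 0.6460 ≈ 50.7 mg/L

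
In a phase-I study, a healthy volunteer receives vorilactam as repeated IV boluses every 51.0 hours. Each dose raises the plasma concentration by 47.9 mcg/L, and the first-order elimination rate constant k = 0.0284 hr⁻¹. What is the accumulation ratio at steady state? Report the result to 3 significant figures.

1.31

Fraction remaining after one interval: e^(−kτ) = e^(−0.02840 × 51.0) = 0.2349
R = 1 / (1 − 0.2349) = 1 / 0.7651 ≈ 1.31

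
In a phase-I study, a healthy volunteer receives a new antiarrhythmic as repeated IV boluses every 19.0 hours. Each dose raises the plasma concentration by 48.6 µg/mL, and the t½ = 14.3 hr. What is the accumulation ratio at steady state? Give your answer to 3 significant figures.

1.66

k = ln 2 / 14.3 = 0.04847 hr⁻¹
Fraction remaining after one interval: e^(−kτ) = e^(−0.04847 × 19.0) = 0.3981
R = 1 / (1 − 0.3981) = 1 / 0.6019 ≈ 1.66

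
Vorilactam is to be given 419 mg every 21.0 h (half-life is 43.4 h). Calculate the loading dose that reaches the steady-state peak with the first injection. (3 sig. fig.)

k = ln 2 / 43.4 = 0.01597 h⁻¹
Accumulation ratio R = 1 / (1 − e^(−kτ)) = 1 / (1 − e^(−0.01597×21.0)) = 1 / (1 − 0.7151) = 3.509
Loading dose = maintenance dose × R = 419 × 3.509 ≈ 1470 mg

1470 mg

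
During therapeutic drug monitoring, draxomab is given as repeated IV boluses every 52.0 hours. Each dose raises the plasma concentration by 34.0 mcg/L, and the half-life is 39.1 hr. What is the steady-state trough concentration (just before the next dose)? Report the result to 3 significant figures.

22.5 mcg/L

k = ln 2 / 39.1 = 0.01773 hr⁻¹
Fraction remaining after one interval: e^(−kτ) = e^(−0.01773 × 52.0) = 0.3978
R = 1 / (1 − 0.3978) = 1.661
Css,max = 34.0 × 1.661 = 56.46 mcg/L
Css,min = Css,max × e^(−kτ) = 56.46 × 0.3978 ≈ 22.5 mcg/L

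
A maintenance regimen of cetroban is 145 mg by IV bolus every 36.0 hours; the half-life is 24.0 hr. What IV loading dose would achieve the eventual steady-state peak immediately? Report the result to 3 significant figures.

224 mg

k = ln 2 / 24.0 = 0.02888 hr⁻¹
Accumulation ratio R = 1 / (1 − e^(−kτ)) = 1 / (1 − e^(−0.02888×36.0)) = 1 / (1 − 0.3536) = 1.547
Loading dose = maintenance dose × R = 145 × 1.547 ≈ 224 mg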